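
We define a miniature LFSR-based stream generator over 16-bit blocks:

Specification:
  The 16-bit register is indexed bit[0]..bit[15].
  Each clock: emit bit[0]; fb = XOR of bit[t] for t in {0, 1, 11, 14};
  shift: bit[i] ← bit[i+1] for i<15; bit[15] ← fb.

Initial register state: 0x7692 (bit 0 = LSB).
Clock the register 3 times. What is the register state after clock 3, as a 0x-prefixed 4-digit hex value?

reg_0 = 0x7692
clock 1: out=0, reg = 0x3B49
clock 2: out=1, reg = 0x1DA4
clock 3: out=0, reg = 0x8ED2

0x8ED2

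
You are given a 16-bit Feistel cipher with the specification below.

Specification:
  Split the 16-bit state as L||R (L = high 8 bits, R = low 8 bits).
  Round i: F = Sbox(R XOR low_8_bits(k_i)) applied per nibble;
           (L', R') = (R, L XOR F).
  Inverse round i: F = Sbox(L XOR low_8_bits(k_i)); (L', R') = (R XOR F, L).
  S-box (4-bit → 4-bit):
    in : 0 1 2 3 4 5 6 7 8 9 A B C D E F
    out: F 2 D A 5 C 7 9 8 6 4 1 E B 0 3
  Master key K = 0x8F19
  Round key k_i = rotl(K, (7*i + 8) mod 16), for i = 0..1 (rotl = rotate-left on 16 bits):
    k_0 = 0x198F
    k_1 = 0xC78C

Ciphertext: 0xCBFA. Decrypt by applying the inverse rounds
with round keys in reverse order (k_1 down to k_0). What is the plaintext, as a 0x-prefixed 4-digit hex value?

0x15A3

s_0 = ciphertext = 0xCBFA
s_1 = InvRound(s_0, k_1) = 0xA3CB
s_2 = InvRound(s_1, k_0) = 0x15A3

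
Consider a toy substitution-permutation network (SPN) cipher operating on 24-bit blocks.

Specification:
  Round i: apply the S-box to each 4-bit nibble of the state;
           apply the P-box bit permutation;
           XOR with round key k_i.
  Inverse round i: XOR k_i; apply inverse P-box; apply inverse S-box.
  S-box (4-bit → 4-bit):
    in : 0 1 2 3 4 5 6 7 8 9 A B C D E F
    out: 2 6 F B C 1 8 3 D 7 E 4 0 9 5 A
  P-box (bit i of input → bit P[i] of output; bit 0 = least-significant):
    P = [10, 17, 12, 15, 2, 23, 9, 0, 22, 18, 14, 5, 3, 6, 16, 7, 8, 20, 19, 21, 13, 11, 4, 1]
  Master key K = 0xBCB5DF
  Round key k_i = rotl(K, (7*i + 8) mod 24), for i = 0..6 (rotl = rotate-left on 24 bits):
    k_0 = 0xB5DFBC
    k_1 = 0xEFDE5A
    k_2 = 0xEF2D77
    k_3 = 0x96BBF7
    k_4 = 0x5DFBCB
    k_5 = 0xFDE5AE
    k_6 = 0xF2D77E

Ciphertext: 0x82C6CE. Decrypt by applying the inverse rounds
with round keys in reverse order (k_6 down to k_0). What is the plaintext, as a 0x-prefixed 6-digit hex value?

0xDCBE2D

s_0 = ciphertext = 0x82C6CE
s_1 = InvRound(s_0, k_6) = 0xB36DCB
s_2 = InvRound(s_1, k_5) = 0x0B03DF
s_3 = InvRound(s_2, k_4) = 0x90C95A
s_4 = InvRound(s_3, k_3) = 0x5CDA81
s_5 = InvRound(s_4, k_2) = 0x83A492
s_6 = InvRound(s_5, k_1) = 0x7439BB
s_7 = InvRound(s_6, k_0) = 0xDCBE2D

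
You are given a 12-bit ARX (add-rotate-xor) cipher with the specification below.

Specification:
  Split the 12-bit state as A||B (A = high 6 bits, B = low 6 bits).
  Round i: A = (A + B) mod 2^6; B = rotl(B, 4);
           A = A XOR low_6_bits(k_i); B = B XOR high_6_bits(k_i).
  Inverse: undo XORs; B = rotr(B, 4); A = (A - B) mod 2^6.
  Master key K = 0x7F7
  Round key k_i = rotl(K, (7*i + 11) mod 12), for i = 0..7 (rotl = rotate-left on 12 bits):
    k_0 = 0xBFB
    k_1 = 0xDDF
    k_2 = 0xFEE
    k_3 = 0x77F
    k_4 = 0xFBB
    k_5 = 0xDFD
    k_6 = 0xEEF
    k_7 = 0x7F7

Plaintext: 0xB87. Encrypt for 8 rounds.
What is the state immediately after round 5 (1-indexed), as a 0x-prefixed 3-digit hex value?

0x046

s_0 = plaintext = 0xB87
s_1 = Round(s_0, k_0) = 0x39E
s_2 = Round(s_1, k_1) = 0xCD0
s_3 = Round(s_2, k_2) = 0xB7B
s_4 = Round(s_3, k_3) = 0x5E3
s_5 = Round(s_4, k_4) = 0x046
s_6 = Round(s_5, k_5) = 0xE96
s_7 = Round(s_6, k_6) = 0xFDE
s_8 = Round(s_7, k_7) = 0xAB8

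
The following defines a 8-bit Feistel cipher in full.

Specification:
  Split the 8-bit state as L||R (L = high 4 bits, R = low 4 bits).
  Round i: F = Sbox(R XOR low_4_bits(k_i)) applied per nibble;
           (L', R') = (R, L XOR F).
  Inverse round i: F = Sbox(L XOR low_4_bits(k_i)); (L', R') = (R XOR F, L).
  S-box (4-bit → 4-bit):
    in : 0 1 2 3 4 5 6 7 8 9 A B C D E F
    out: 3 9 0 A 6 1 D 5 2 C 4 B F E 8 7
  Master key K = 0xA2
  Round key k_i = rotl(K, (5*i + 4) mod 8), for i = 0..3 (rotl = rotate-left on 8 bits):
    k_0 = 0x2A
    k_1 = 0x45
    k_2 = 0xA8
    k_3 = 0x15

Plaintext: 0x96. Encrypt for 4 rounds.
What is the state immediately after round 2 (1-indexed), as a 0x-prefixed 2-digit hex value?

s_0 = plaintext = 0x96
s_1 = Round(s_0, k_0) = 0x66
s_2 = Round(s_1, k_1) = 0x6C
s_3 = Round(s_2, k_2) = 0xC0
s_4 = Round(s_3, k_3) = 0x0D

0x6C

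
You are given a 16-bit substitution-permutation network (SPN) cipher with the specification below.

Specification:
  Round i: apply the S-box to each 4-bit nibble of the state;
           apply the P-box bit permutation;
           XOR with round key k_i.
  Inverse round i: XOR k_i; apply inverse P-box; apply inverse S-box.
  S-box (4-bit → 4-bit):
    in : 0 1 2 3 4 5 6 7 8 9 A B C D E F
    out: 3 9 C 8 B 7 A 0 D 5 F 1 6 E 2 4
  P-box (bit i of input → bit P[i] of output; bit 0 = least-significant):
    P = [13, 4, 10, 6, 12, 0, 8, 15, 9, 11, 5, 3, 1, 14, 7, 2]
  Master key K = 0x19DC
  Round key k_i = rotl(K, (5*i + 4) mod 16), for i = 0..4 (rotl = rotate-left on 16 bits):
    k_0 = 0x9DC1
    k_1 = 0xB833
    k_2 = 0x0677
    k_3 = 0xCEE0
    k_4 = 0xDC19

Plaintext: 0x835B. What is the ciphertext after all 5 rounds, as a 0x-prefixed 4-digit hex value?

0xA85E

s_0 = plaintext = 0x835B
s_1 = Round(s_0, k_0) = 0xAC4E
s_2 = Round(s_1, k_1) = 0x6084
s_3 = Round(s_2, k_2) = 0xFD23
s_4 = Round(s_3, k_3) = 0x4708
s_5 = Round(s_4, k_4) = 0xA85E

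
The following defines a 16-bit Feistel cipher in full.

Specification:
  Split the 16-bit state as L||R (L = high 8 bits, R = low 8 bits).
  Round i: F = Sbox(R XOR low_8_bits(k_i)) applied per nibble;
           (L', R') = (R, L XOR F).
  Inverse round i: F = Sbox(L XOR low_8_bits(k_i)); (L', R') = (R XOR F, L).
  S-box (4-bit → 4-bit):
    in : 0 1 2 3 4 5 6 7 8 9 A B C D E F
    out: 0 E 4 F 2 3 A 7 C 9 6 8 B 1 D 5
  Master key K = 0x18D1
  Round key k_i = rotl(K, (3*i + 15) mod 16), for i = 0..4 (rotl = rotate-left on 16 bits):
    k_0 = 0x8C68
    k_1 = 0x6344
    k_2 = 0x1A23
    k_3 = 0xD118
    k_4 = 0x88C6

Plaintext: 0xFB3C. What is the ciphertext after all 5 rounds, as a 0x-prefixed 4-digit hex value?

s_0 = plaintext = 0xFB3C
s_1 = Round(s_0, k_0) = 0x3CC9
s_2 = Round(s_1, k_1) = 0xC9FD
s_3 = Round(s_2, k_2) = 0xFDD4
s_4 = Round(s_3, k_3) = 0xD446
s_5 = Round(s_4, k_4) = 0x4614

0x4614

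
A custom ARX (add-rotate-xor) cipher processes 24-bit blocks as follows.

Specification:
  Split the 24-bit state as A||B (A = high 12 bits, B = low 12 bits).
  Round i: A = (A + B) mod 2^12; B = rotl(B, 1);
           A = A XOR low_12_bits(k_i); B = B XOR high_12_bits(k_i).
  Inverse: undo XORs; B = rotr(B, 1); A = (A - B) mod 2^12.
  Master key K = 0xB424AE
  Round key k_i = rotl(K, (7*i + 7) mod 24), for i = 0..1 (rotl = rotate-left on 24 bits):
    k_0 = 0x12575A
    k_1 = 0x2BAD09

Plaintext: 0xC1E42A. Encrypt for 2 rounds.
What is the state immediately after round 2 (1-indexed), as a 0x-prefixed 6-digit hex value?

s_0 = plaintext = 0xC1E42A
s_1 = Round(s_0, k_0) = 0x712971
s_2 = Round(s_1, k_1) = 0xD8A059

0xD8A059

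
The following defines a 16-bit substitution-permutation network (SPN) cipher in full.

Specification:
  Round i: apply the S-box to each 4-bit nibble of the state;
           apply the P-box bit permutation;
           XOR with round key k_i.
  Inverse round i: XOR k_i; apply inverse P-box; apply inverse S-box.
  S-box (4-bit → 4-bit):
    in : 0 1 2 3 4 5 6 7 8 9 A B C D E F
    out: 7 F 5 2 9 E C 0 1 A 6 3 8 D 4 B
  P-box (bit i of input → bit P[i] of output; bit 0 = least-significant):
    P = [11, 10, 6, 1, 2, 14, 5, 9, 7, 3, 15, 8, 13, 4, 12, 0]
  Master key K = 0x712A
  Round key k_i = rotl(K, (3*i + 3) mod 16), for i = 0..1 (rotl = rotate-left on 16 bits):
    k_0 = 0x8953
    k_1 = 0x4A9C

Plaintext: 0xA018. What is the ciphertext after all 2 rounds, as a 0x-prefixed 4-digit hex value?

0x56A7

s_0 = plaintext = 0xA018
s_1 = Round(s_0, k_0) = 0x53EF
s_2 = Round(s_1, k_1) = 0x56A7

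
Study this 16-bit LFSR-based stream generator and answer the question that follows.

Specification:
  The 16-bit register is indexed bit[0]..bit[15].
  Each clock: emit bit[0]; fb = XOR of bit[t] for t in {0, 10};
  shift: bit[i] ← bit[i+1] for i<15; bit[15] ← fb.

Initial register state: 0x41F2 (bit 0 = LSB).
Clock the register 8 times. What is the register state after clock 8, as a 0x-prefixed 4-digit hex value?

0x6241

reg_0 = 0x41F2
clock 1: out=0, reg = 0x20F9
clock 2: out=1, reg = 0x907C
clock 3: out=0, reg = 0x483E
clock 4: out=0, reg = 0x241F
clock 5: out=1, reg = 0x120F
clock 6: out=1, reg = 0x8907
clock 7: out=1, reg = 0xC483
clock 8: out=1, reg = 0x6241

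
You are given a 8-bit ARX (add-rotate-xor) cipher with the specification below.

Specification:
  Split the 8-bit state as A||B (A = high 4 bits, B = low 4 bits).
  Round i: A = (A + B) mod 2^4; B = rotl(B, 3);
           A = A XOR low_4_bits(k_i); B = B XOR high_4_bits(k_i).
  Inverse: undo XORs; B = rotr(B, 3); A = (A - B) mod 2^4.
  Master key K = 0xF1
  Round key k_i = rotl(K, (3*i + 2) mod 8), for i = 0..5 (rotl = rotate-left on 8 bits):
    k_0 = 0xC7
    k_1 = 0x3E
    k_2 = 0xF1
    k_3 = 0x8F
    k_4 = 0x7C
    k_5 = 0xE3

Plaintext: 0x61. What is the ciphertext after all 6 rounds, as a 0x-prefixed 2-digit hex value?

s_0 = plaintext = 0x61
s_1 = Round(s_0, k_0) = 0x04
s_2 = Round(s_1, k_1) = 0xA1
s_3 = Round(s_2, k_2) = 0xA7
s_4 = Round(s_3, k_3) = 0xE3
s_5 = Round(s_4, k_4) = 0xDE
s_6 = Round(s_5, k_5) = 0x89

0x89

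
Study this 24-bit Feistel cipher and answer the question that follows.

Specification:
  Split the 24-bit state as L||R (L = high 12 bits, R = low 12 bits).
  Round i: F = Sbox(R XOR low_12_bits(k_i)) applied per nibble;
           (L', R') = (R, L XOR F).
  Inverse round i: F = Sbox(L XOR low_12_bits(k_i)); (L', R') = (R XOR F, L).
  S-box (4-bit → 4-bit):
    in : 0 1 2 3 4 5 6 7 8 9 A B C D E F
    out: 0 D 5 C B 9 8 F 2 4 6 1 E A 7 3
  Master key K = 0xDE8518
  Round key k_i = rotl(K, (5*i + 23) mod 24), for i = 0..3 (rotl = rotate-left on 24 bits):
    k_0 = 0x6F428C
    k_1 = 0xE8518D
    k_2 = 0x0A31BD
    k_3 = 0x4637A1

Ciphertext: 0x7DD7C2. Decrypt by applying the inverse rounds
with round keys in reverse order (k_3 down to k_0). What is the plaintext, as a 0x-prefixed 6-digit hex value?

0xA460C6

s_0 = ciphertext = 0x7DD7C2
s_1 = InvRound(s_0, k_3) = 0x73C7DD
s_2 = InvRound(s_1, k_2) = 0xFF073C
s_3 = InvRound(s_2, k_1) = 0x0C6FF0
s_4 = InvRound(s_3, k_0) = 0xA460C6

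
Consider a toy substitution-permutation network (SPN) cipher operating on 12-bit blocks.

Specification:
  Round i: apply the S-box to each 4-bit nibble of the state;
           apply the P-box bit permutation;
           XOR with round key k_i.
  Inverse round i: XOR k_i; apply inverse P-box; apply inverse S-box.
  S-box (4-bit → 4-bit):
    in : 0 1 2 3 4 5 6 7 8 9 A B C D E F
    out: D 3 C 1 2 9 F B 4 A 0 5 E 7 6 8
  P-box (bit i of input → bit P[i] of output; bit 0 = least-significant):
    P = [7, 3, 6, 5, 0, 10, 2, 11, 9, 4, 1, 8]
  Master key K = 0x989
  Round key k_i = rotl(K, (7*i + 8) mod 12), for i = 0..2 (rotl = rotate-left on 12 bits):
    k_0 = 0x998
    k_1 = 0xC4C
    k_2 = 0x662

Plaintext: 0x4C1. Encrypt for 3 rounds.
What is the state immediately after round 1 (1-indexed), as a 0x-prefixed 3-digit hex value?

s_0 = plaintext = 0x4C1
s_1 = Round(s_0, k_0) = 0x504
s_2 = Round(s_1, k_1) = 0x741
s_3 = Round(s_2, k_2) = 0x1FA

0x504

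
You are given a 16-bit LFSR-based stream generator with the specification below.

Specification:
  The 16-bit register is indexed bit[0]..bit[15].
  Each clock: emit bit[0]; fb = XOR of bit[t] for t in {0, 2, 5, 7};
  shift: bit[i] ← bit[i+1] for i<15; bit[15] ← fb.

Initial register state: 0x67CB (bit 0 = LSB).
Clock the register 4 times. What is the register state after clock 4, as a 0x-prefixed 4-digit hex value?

reg_0 = 0x67CB
clock 1: out=1, reg = 0x33E5
clock 2: out=1, reg = 0x19F2
clock 3: out=0, reg = 0x0CF9
clock 4: out=1, reg = 0x867C

0x867C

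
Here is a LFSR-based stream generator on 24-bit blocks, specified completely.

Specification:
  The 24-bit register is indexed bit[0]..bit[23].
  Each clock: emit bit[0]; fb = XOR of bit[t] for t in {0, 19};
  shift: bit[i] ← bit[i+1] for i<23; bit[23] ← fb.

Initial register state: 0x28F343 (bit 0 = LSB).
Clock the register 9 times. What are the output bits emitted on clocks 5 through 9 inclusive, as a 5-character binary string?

reg_0 = 0x28F343
clock 1: out=1, reg = 0x1479A1
clock 2: out=1, reg = 0x8A3CD0
clock 3: out=0, reg = 0xC51E68
clock 4: out=0, reg = 0x628F34
clock 5: out=0, reg = 0x31479A
clock 6: out=0, reg = 0x18A3CD
clock 7: out=1, reg = 0x0C51E6
clock 8: out=0, reg = 0x8628F3
clock 9: out=1, reg = 0xC31479

00101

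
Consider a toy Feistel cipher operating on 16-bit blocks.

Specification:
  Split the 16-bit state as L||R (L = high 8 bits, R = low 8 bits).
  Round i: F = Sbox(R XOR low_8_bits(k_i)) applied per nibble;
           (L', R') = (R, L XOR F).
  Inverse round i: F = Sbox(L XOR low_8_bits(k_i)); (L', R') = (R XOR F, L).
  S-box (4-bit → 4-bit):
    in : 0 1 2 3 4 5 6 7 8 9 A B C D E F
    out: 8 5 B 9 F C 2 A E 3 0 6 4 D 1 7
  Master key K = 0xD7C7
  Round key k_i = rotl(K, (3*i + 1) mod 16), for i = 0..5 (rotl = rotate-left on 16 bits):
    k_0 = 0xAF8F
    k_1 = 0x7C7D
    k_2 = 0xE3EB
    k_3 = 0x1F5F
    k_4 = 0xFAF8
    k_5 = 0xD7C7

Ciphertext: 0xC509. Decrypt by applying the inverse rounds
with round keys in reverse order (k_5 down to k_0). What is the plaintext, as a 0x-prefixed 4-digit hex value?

0x7034

s_0 = ciphertext = 0xC509
s_1 = InvRound(s_0, k_5) = 0x82C5
s_2 = InvRound(s_1, k_4) = 0x6582
s_3 = InvRound(s_2, k_3) = 0x1265
s_4 = InvRound(s_3, k_2) = 0x1612
s_5 = InvRound(s_4, k_1) = 0x3416
s_6 = InvRound(s_5, k_0) = 0x7034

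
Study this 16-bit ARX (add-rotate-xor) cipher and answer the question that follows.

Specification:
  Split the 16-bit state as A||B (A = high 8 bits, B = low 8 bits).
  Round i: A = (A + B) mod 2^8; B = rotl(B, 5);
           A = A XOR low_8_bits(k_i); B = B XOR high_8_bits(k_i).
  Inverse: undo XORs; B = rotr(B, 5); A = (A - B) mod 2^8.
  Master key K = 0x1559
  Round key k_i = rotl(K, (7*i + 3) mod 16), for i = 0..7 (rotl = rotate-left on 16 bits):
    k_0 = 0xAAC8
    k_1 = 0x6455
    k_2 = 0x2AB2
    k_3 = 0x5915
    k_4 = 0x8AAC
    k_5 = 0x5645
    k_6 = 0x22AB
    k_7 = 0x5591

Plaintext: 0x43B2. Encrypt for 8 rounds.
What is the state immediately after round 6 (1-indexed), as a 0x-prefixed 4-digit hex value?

0xD7C8

s_0 = plaintext = 0x43B2
s_1 = Round(s_0, k_0) = 0x3DFC
s_2 = Round(s_1, k_1) = 0x6CFB
s_3 = Round(s_2, k_2) = 0xD555
s_4 = Round(s_3, k_3) = 0x3FF3
s_5 = Round(s_4, k_4) = 0x9EF4
s_6 = Round(s_5, k_5) = 0xD7C8
s_7 = Round(s_6, k_6) = 0x343B
s_8 = Round(s_7, k_7) = 0xFE32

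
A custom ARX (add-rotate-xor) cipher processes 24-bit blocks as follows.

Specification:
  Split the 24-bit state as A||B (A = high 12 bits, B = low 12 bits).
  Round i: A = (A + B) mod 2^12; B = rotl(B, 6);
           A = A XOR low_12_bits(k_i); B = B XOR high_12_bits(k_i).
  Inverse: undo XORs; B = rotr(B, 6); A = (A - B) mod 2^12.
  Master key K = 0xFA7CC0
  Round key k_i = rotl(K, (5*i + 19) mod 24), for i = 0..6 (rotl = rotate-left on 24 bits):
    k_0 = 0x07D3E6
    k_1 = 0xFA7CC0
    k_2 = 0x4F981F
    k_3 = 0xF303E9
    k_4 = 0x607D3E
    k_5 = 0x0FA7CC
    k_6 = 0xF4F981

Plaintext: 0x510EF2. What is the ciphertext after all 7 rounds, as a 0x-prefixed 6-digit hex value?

s_0 = plaintext = 0x510EF2
s_1 = Round(s_0, k_0) = 0x7E4CC6
s_2 = Round(s_1, k_1) = 0x86AE14
s_3 = Round(s_2, k_2) = 0xE611C1
s_4 = Round(s_3, k_3) = 0x3CBF77
s_5 = Round(s_4, k_4) = 0xE7CBFA
s_6 = Round(s_5, k_5) = 0xDBAE55
s_7 = Round(s_6, k_6) = 0x58EA36

0x58EA36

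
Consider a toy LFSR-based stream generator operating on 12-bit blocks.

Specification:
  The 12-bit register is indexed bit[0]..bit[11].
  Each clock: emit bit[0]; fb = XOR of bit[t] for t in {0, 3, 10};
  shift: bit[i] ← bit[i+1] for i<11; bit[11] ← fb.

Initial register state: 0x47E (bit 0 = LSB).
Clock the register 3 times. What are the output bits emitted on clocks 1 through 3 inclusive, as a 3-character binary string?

011

reg_0 = 0x47E
clock 1: out=0, reg = 0x23F
clock 2: out=1, reg = 0x11F
clock 3: out=1, reg = 0x08F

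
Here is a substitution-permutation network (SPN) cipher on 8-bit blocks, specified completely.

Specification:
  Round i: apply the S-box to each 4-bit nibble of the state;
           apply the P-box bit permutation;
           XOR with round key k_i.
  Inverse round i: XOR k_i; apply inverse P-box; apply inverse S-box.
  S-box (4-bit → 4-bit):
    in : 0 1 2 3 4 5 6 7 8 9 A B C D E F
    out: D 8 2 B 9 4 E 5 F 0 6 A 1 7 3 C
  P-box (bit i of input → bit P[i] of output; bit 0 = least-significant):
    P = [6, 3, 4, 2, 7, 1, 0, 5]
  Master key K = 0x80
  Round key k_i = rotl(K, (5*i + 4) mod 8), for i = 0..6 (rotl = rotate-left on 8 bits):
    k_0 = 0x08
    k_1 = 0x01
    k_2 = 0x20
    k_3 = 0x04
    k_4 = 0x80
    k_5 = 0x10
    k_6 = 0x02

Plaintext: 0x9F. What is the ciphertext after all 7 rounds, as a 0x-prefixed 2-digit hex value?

0xBC

s_0 = plaintext = 0x9F
s_1 = Round(s_0, k_0) = 0x1C
s_2 = Round(s_1, k_1) = 0x61
s_3 = Round(s_2, k_2) = 0x07
s_4 = Round(s_3, k_3) = 0xF5
s_5 = Round(s_4, k_4) = 0xB1
s_6 = Round(s_5, k_5) = 0x36
s_7 = Round(s_6, k_6) = 0xBC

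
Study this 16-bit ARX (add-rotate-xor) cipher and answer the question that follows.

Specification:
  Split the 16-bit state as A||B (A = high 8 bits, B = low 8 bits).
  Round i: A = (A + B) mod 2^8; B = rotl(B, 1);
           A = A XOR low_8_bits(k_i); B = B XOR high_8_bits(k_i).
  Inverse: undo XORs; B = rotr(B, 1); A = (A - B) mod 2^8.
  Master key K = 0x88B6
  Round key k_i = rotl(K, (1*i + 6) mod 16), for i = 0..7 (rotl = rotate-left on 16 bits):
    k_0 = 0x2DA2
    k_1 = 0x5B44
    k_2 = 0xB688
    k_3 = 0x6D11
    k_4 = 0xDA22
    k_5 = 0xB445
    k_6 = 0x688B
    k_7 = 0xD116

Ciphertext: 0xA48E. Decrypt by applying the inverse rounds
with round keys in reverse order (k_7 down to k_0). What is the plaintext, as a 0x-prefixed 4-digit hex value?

s_0 = ciphertext = 0xA48E
s_1 = InvRound(s_0, k_7) = 0x03AF
s_2 = InvRound(s_1, k_6) = 0xA5E3
s_3 = InvRound(s_2, k_5) = 0x35AB
s_4 = InvRound(s_3, k_4) = 0x5FB8
s_5 = InvRound(s_4, k_3) = 0x64EA
s_6 = InvRound(s_5, k_2) = 0xBE2E
s_7 = InvRound(s_6, k_1) = 0x40BA
s_8 = InvRound(s_7, k_0) = 0x17CB

0x17CB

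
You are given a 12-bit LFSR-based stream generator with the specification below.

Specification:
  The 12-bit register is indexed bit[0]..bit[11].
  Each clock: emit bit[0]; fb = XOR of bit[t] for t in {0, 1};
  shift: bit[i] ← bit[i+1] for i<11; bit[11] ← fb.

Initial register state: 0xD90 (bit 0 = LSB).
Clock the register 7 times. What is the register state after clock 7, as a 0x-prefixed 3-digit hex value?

reg_0 = 0xD90
clock 1: out=0, reg = 0x6C8
clock 2: out=0, reg = 0x364
clock 3: out=0, reg = 0x1B2
clock 4: out=0, reg = 0x8D9
clock 5: out=1, reg = 0xC6C
clock 6: out=0, reg = 0x636
clock 7: out=0, reg = 0xB1B

0xB1B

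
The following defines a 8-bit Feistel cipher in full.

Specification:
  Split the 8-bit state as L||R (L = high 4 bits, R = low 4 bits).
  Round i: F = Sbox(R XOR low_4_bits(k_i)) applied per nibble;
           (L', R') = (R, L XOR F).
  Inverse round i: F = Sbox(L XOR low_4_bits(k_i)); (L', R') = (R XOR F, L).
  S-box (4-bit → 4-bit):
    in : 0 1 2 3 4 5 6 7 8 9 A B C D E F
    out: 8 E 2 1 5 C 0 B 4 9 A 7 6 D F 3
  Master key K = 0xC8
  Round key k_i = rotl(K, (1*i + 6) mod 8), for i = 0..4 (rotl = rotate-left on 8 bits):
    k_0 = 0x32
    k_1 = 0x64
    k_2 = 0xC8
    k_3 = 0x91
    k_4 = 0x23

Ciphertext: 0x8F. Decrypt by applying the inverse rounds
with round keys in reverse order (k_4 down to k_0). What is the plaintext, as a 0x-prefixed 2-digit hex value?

s_0 = ciphertext = 0x8F
s_1 = InvRound(s_0, k_4) = 0x88
s_2 = InvRound(s_1, k_3) = 0x18
s_3 = InvRound(s_2, k_2) = 0x11
s_4 = InvRound(s_3, k_1) = 0xD1
s_5 = InvRound(s_4, k_0) = 0x2D

0x2D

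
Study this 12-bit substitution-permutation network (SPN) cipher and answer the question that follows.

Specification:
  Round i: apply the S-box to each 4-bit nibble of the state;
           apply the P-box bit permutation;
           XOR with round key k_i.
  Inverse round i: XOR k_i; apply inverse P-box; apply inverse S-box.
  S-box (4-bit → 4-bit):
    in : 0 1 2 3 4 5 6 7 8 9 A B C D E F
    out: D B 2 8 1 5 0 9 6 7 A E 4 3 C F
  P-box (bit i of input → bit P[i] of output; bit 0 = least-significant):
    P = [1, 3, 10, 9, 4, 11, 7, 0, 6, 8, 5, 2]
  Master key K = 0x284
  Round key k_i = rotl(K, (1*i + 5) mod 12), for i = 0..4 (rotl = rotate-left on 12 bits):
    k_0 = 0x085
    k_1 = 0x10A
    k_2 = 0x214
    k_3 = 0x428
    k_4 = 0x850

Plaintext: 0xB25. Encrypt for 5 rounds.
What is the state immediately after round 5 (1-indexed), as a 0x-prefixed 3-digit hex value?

0x22E

s_0 = plaintext = 0xB25
s_1 = Round(s_0, k_0) = 0xDA3
s_2 = Round(s_1, k_1) = 0xA4B
s_3 = Round(s_2, k_2) = 0x508
s_4 = Round(s_3, k_3) = 0x0D1
s_5 = Round(s_4, k_4) = 0x22E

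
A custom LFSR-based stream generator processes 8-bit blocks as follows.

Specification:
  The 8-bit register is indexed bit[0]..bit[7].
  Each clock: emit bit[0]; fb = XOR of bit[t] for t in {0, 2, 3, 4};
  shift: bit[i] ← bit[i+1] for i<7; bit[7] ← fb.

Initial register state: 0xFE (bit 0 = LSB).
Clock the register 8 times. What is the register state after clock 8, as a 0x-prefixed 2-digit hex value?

0xA1

reg_0 = 0xFE
clock 1: out=0, reg = 0xFF
clock 2: out=1, reg = 0x7F
clock 3: out=1, reg = 0x3F
clock 4: out=1, reg = 0x1F
clock 5: out=1, reg = 0x0F
clock 6: out=1, reg = 0x87
clock 7: out=1, reg = 0x43
clock 8: out=1, reg = 0xA1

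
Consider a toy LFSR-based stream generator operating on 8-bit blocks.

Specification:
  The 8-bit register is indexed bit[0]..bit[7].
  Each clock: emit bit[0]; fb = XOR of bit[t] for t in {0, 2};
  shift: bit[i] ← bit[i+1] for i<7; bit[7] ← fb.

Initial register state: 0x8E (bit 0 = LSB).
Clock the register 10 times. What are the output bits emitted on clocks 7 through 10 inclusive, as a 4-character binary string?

reg_0 = 0x8E
clock 1: out=0, reg = 0xC7
clock 2: out=1, reg = 0x63
clock 3: out=1, reg = 0xB1
clock 4: out=1, reg = 0xD8
clock 5: out=0, reg = 0x6C
clock 6: out=0, reg = 0xB6
clock 7: out=0, reg = 0xDB
clock 8: out=1, reg = 0xED
clock 9: out=1, reg = 0x76
clock 10: out=0, reg = 0xBB

0110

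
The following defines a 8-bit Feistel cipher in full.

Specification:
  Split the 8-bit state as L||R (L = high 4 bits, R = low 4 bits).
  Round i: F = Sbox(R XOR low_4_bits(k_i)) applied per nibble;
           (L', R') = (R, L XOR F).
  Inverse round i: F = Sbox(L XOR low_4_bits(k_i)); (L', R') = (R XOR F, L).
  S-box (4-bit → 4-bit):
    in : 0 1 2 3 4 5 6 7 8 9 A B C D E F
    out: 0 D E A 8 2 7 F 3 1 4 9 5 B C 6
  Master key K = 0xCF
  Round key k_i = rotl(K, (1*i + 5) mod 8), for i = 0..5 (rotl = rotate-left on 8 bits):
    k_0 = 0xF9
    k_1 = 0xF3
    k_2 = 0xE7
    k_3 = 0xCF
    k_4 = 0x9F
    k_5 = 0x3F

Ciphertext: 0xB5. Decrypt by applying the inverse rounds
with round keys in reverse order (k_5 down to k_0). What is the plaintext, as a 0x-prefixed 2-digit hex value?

s_0 = ciphertext = 0xB5
s_1 = InvRound(s_0, k_5) = 0xDB
s_2 = InvRound(s_1, k_4) = 0x5D
s_3 = InvRound(s_2, k_3) = 0x95
s_4 = InvRound(s_3, k_2) = 0x99
s_5 = InvRound(s_4, k_1) = 0xD9
s_6 = InvRound(s_5, k_0) = 0x1D

0x1D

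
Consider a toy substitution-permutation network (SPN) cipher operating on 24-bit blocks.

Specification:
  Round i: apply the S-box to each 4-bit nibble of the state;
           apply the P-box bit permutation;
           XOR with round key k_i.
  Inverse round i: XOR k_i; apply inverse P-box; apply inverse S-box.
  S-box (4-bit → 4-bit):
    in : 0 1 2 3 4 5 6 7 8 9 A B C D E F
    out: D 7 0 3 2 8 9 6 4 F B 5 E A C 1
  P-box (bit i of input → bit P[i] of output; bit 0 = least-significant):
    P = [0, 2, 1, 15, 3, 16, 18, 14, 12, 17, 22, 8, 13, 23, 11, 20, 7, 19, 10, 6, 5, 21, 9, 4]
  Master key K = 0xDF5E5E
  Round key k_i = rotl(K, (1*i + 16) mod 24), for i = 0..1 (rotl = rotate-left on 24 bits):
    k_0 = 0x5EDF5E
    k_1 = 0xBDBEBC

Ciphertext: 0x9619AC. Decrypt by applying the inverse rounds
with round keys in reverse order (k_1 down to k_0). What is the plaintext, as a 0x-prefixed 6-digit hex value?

0xE4A23B

s_0 = ciphertext = 0x9619AC
s_1 = InvRound(s_0, k_1) = 0xC7FD45
s_2 = InvRound(s_1, k_0) = 0xE4A23B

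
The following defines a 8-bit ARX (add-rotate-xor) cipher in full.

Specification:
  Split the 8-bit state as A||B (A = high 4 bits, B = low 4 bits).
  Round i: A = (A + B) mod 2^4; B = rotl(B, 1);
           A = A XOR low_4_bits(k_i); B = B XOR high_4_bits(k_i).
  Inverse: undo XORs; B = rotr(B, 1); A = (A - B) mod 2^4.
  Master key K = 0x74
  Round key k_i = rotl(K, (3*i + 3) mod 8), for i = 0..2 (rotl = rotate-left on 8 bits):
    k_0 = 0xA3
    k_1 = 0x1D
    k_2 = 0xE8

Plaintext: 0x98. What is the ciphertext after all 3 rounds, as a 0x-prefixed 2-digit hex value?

s_0 = plaintext = 0x98
s_1 = Round(s_0, k_0) = 0x2B
s_2 = Round(s_1, k_1) = 0x06
s_3 = Round(s_2, k_2) = 0xE2

0xE2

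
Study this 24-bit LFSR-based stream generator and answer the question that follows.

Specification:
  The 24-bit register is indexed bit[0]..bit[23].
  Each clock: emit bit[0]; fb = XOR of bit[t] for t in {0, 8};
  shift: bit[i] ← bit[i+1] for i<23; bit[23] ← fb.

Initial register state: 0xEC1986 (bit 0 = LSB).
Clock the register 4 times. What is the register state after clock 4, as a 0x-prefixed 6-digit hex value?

reg_0 = 0xEC1986
clock 1: out=0, reg = 0xF60CC3
clock 2: out=1, reg = 0xFB0661
clock 3: out=1, reg = 0xFD8330
clock 4: out=0, reg = 0xFEC198

0xFEC198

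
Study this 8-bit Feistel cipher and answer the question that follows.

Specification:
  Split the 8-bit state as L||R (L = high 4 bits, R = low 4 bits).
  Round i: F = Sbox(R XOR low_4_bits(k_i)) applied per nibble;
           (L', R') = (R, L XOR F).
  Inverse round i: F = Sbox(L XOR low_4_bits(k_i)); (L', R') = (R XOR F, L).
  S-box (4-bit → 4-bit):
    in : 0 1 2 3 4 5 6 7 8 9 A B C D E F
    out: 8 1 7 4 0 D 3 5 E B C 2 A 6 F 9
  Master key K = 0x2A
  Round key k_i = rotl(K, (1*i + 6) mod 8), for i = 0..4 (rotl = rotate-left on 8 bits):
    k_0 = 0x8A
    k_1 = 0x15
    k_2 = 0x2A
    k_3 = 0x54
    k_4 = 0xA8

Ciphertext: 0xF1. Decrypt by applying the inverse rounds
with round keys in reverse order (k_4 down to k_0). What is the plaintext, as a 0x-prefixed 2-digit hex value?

0xC2

s_0 = ciphertext = 0xF1
s_1 = InvRound(s_0, k_4) = 0x4F
s_2 = InvRound(s_1, k_3) = 0x74
s_3 = InvRound(s_2, k_2) = 0x27
s_4 = InvRound(s_3, k_1) = 0x22
s_5 = InvRound(s_4, k_0) = 0xC2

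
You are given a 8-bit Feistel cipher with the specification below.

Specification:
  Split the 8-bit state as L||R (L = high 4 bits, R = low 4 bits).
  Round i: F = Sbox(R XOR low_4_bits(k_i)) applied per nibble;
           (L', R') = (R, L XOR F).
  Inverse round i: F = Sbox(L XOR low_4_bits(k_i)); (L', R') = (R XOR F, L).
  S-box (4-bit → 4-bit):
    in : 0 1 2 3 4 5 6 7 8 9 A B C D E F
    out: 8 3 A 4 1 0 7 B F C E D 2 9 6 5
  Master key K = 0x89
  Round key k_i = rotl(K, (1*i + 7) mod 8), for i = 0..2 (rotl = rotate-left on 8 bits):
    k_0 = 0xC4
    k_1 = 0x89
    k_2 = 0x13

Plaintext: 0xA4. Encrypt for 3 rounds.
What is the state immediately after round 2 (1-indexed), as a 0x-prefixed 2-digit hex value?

s_0 = plaintext = 0xA4
s_1 = Round(s_0, k_0) = 0x42
s_2 = Round(s_1, k_1) = 0x29
s_3 = Round(s_2, k_2) = 0x9C

0x29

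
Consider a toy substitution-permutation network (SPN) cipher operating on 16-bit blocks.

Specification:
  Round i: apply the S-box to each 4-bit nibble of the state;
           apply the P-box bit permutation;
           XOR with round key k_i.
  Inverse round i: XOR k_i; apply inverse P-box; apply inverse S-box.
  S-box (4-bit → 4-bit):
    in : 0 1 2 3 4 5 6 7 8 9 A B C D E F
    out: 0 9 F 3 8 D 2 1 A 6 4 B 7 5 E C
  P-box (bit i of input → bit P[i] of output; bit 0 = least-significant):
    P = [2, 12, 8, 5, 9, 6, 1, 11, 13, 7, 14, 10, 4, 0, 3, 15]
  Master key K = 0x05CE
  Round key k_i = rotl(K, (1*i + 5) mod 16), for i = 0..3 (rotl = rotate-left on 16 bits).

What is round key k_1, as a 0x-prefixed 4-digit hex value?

0x7381

K = 0x05CE
k_0 = rotl(K, (1*0+5) mod 16) = rotl(K, 5) = 0xB9C0
k_1 = rotl(K, (1*1+5) mod 16) = rotl(K, 6) = 0x7381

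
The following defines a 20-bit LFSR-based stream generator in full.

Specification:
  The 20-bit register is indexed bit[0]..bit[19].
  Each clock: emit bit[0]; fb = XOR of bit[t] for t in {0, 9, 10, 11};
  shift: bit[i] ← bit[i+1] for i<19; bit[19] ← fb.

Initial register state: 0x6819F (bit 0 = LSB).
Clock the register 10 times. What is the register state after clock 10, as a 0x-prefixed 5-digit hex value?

reg_0 = 0x6819F
clock 1: out=1, reg = 0xB40CF
clock 2: out=1, reg = 0xDA067
clock 3: out=1, reg = 0xED033
clock 4: out=1, reg = 0xF6819
clock 5: out=1, reg = 0x7B40C
clock 6: out=0, reg = 0xBDA06
clock 7: out=0, reg = 0x5ED03
clock 8: out=1, reg = 0xAF681
clock 9: out=1, reg = 0xD7B40
clock 10: out=0, reg = 0x6BDA0

0x6BDA0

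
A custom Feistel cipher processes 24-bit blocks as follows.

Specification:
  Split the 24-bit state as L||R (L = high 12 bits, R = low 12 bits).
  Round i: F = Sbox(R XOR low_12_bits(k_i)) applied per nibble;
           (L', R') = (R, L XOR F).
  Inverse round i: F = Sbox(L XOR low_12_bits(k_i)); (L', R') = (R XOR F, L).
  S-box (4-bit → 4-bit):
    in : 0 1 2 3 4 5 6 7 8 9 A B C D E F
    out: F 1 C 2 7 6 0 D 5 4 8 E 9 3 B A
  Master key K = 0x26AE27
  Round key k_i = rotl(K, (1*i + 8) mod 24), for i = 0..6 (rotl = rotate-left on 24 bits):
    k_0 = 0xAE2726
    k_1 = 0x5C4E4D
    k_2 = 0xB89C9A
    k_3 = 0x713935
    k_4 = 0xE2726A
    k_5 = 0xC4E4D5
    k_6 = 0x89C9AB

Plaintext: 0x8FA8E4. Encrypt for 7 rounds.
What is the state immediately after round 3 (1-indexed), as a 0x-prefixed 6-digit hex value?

0x12A189

s_0 = plaintext = 0x8FA8E4
s_1 = Round(s_0, k_0) = 0x8E4266
s_2 = Round(s_1, k_1) = 0x26612A
s_3 = Round(s_2, k_2) = 0x12A189
s_4 = Round(s_3, k_3) = 0x1894C3
s_5 = Round(s_4, k_4) = 0x4C310D
s_6 = Round(s_5, k_5) = 0x10D2F6
s_7 = Round(s_6, k_6) = 0x2F6F6E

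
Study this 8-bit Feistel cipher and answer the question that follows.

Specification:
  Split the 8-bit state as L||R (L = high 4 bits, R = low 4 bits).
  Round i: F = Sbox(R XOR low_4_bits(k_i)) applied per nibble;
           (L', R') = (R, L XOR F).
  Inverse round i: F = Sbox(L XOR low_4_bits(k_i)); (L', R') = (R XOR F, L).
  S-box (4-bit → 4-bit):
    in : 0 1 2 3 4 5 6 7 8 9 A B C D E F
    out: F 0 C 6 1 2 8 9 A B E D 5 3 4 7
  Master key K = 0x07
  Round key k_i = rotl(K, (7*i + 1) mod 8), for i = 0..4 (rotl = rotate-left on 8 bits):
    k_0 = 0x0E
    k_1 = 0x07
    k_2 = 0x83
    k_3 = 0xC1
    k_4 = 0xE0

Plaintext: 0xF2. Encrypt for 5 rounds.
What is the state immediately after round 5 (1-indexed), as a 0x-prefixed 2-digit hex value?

s_0 = plaintext = 0xF2
s_1 = Round(s_0, k_0) = 0x2A
s_2 = Round(s_1, k_1) = 0xA1
s_3 = Round(s_2, k_2) = 0x16
s_4 = Round(s_3, k_3) = 0x68
s_5 = Round(s_4, k_4) = 0x8C

0x8C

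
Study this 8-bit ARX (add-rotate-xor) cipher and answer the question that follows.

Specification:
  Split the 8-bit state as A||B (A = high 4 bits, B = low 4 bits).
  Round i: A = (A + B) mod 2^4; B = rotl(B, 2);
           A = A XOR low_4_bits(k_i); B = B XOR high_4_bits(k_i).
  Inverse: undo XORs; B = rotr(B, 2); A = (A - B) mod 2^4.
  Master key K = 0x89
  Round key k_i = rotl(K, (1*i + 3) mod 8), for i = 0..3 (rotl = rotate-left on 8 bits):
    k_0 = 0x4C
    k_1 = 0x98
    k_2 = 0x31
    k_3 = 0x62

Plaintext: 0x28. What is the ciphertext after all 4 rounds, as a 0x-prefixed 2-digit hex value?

0xAA

s_0 = plaintext = 0x28
s_1 = Round(s_0, k_0) = 0x66
s_2 = Round(s_1, k_1) = 0x40
s_3 = Round(s_2, k_2) = 0x53
s_4 = Round(s_3, k_3) = 0xAA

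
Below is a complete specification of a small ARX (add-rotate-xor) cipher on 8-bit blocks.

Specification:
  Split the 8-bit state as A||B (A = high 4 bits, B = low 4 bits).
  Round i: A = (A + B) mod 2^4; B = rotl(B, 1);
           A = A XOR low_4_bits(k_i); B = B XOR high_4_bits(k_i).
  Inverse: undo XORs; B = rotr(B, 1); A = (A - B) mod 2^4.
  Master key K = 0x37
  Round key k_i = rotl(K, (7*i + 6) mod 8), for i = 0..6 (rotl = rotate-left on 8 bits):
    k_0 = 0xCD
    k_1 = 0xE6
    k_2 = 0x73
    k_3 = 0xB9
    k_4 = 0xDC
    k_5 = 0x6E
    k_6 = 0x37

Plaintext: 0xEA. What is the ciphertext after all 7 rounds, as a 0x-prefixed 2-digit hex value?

s_0 = plaintext = 0xEA
s_1 = Round(s_0, k_0) = 0x59
s_2 = Round(s_1, k_1) = 0x8D
s_3 = Round(s_2, k_2) = 0x6C
s_4 = Round(s_3, k_3) = 0xB2
s_5 = Round(s_4, k_4) = 0x19
s_6 = Round(s_5, k_5) = 0x45
s_7 = Round(s_6, k_6) = 0xE9

0xE9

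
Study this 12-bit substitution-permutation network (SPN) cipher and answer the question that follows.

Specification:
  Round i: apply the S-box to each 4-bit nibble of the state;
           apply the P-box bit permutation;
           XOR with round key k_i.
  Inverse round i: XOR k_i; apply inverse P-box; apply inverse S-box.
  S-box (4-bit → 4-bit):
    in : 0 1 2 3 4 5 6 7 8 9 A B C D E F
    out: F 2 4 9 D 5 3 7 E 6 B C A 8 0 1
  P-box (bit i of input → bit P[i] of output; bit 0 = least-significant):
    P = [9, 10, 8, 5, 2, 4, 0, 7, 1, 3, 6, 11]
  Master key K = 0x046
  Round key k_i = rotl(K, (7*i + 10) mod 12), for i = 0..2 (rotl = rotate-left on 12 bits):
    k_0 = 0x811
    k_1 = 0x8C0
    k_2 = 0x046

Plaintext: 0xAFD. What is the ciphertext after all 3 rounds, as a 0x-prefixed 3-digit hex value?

0x093

s_0 = plaintext = 0xAFD
s_1 = Round(s_0, k_0) = 0x03F
s_2 = Round(s_1, k_1) = 0x20E
s_3 = Round(s_2, k_2) = 0x093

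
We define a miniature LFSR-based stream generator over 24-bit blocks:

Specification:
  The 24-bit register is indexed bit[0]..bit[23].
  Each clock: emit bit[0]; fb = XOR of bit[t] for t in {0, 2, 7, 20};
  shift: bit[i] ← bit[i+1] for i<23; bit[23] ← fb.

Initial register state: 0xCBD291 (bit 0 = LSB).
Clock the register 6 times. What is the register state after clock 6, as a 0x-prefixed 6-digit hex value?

0x732F4A

reg_0 = 0xCBD291
clock 1: out=1, reg = 0x65E948
clock 2: out=0, reg = 0x32F4A4
clock 3: out=0, reg = 0x997A52
clock 4: out=0, reg = 0xCCBD29
clock 5: out=1, reg = 0xE65E94
clock 6: out=0, reg = 0x732F4A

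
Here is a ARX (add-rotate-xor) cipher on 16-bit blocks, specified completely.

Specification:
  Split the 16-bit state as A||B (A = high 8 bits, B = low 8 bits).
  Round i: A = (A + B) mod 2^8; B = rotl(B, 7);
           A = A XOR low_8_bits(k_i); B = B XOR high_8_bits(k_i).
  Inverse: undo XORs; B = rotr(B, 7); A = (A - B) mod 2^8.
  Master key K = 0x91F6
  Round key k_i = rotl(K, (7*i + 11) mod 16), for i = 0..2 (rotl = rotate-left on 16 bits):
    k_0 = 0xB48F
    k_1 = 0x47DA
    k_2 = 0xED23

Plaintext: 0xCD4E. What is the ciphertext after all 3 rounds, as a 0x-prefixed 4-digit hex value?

0xA8AA

s_0 = plaintext = 0xCD4E
s_1 = Round(s_0, k_0) = 0x9493
s_2 = Round(s_1, k_1) = 0xFD8E
s_3 = Round(s_2, k_2) = 0xA8AA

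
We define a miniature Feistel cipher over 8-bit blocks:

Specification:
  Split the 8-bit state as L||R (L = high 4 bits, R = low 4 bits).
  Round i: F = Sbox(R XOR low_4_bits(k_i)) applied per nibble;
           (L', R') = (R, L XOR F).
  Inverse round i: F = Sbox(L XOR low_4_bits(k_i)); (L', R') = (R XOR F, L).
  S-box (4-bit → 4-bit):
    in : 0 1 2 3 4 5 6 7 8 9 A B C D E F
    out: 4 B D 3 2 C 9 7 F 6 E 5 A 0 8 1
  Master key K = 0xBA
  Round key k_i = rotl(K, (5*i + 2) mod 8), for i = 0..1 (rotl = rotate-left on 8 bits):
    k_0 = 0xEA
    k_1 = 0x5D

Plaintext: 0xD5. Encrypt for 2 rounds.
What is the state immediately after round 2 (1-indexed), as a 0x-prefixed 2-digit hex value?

0xCE

s_0 = plaintext = 0xD5
s_1 = Round(s_0, k_0) = 0x5C
s_2 = Round(s_1, k_1) = 0xCE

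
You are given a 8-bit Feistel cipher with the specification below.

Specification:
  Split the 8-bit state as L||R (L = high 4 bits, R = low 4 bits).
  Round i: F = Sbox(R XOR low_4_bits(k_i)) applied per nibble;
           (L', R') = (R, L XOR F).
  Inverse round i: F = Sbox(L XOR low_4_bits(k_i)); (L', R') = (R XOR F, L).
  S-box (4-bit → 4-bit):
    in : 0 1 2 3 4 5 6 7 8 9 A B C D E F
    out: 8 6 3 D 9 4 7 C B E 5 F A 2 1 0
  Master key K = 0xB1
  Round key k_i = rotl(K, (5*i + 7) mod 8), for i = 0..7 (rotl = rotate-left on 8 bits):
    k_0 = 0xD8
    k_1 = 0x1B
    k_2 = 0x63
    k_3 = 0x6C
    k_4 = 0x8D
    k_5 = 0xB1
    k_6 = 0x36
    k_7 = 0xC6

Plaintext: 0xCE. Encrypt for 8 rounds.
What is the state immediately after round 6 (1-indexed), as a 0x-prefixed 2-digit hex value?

0x85

s_0 = plaintext = 0xCE
s_1 = Round(s_0, k_0) = 0xEB
s_2 = Round(s_1, k_1) = 0xB6
s_3 = Round(s_2, k_2) = 0x6F
s_4 = Round(s_3, k_3) = 0xFB
s_5 = Round(s_4, k_4) = 0xB8
s_6 = Round(s_5, k_5) = 0x85
s_7 = Round(s_6, k_6) = 0x55
s_8 = Round(s_7, k_7) = 0x58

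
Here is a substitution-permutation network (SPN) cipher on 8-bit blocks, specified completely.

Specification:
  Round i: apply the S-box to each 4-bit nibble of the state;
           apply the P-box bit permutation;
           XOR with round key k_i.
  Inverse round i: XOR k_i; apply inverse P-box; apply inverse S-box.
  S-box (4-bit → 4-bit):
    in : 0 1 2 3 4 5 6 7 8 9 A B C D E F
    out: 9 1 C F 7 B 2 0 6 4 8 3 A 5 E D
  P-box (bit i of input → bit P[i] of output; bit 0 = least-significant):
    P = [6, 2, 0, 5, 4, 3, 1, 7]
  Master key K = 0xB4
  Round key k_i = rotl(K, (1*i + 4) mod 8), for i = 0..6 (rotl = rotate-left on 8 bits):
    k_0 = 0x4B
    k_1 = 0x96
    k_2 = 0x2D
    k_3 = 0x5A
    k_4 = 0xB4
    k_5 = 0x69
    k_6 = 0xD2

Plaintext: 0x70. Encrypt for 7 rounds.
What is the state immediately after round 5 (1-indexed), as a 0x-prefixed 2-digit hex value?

s_0 = plaintext = 0x70
s_1 = Round(s_0, k_0) = 0x2B
s_2 = Round(s_1, k_1) = 0x50
s_3 = Round(s_2, k_2) = 0xD5
s_4 = Round(s_3, k_3) = 0x2C
s_5 = Round(s_4, k_4) = 0x12
s_6 = Round(s_5, k_5) = 0x58
s_7 = Round(s_6, k_6) = 0x4F

0x12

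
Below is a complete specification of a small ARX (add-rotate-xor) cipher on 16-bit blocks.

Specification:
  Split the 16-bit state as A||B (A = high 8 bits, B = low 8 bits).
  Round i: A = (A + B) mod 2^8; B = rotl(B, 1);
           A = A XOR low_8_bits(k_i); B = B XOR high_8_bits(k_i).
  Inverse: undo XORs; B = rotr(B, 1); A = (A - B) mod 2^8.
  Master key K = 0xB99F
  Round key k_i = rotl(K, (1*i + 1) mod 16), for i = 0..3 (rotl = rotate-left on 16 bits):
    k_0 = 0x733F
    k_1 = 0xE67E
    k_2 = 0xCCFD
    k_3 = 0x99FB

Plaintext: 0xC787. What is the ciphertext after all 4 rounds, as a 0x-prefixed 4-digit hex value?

0xC778

s_0 = plaintext = 0xC787
s_1 = Round(s_0, k_0) = 0x717C
s_2 = Round(s_1, k_1) = 0x931E
s_3 = Round(s_2, k_2) = 0x4CF0
s_4 = Round(s_3, k_3) = 0xC778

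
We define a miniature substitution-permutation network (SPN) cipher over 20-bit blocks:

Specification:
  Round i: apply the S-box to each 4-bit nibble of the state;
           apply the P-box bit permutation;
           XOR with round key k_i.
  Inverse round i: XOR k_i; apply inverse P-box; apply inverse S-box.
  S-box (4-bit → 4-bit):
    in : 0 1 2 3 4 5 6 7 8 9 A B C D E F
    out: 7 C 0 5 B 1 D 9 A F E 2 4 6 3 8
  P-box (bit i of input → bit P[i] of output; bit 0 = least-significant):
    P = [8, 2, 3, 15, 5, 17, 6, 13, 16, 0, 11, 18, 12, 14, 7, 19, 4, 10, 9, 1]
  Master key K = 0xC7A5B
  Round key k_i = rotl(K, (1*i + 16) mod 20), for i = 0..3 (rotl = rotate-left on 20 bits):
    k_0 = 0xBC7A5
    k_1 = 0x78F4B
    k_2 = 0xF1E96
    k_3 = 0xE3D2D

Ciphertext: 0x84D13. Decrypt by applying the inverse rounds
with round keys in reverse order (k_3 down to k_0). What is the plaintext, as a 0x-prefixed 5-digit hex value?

s_0 = ciphertext = 0x84D13
s_1 = InvRound(s_0, k_3) = 0x7EF4D
s_2 = InvRound(s_1, k_2) = 0x79B16
s_3 = InvRound(s_2, k_1) = 0xE5BCD
s_4 = InvRound(s_3, k_0) = 0xB5631

0xB5631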